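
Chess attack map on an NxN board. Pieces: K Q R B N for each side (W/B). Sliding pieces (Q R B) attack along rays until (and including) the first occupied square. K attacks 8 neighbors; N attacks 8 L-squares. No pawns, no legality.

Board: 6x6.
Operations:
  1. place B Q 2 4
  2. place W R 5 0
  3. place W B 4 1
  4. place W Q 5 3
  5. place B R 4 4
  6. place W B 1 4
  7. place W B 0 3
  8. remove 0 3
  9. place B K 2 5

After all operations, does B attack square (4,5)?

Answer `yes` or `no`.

Op 1: place BQ@(2,4)
Op 2: place WR@(5,0)
Op 3: place WB@(4,1)
Op 4: place WQ@(5,3)
Op 5: place BR@(4,4)
Op 6: place WB@(1,4)
Op 7: place WB@(0,3)
Op 8: remove (0,3)
Op 9: place BK@(2,5)
Per-piece attacks for B:
  BQ@(2,4): attacks (2,5) (2,3) (2,2) (2,1) (2,0) (3,4) (4,4) (1,4) (3,5) (3,3) (4,2) (5,1) (1,5) (1,3) (0,2) [ray(0,1) blocked at (2,5); ray(1,0) blocked at (4,4); ray(-1,0) blocked at (1,4)]
  BK@(2,5): attacks (2,4) (3,5) (1,5) (3,4) (1,4)
  BR@(4,4): attacks (4,5) (4,3) (4,2) (4,1) (5,4) (3,4) (2,4) [ray(0,-1) blocked at (4,1); ray(-1,0) blocked at (2,4)]
B attacks (4,5): yes

Answer: yes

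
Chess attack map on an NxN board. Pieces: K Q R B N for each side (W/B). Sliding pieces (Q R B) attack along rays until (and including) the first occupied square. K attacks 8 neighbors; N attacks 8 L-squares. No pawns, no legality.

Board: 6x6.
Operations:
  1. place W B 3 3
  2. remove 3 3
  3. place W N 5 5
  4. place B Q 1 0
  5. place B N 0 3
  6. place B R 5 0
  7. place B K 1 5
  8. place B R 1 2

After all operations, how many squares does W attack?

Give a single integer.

Answer: 2

Derivation:
Op 1: place WB@(3,3)
Op 2: remove (3,3)
Op 3: place WN@(5,5)
Op 4: place BQ@(1,0)
Op 5: place BN@(0,3)
Op 6: place BR@(5,0)
Op 7: place BK@(1,5)
Op 8: place BR@(1,2)
Per-piece attacks for W:
  WN@(5,5): attacks (4,3) (3,4)
Union (2 distinct): (3,4) (4,3)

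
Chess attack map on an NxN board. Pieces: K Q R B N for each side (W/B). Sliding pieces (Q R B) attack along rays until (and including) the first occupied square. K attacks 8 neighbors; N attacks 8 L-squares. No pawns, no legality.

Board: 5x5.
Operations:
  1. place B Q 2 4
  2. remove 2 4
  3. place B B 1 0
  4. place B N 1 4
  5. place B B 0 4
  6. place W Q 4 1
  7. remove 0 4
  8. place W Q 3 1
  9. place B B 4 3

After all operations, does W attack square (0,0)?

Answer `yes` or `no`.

Answer: no

Derivation:
Op 1: place BQ@(2,4)
Op 2: remove (2,4)
Op 3: place BB@(1,0)
Op 4: place BN@(1,4)
Op 5: place BB@(0,4)
Op 6: place WQ@(4,1)
Op 7: remove (0,4)
Op 8: place WQ@(3,1)
Op 9: place BB@(4,3)
Per-piece attacks for W:
  WQ@(3,1): attacks (3,2) (3,3) (3,4) (3,0) (4,1) (2,1) (1,1) (0,1) (4,2) (4,0) (2,2) (1,3) (0,4) (2,0) [ray(1,0) blocked at (4,1)]
  WQ@(4,1): attacks (4,2) (4,3) (4,0) (3,1) (3,2) (2,3) (1,4) (3,0) [ray(0,1) blocked at (4,3); ray(-1,0) blocked at (3,1); ray(-1,1) blocked at (1,4)]
W attacks (0,0): no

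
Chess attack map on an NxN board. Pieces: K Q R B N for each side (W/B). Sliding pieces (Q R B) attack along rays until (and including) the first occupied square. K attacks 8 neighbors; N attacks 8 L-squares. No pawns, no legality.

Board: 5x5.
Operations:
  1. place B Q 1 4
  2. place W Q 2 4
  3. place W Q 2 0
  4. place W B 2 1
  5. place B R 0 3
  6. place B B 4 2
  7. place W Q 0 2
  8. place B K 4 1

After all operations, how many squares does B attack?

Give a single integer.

Op 1: place BQ@(1,4)
Op 2: place WQ@(2,4)
Op 3: place WQ@(2,0)
Op 4: place WB@(2,1)
Op 5: place BR@(0,3)
Op 6: place BB@(4,2)
Op 7: place WQ@(0,2)
Op 8: place BK@(4,1)
Per-piece attacks for B:
  BR@(0,3): attacks (0,4) (0,2) (1,3) (2,3) (3,3) (4,3) [ray(0,-1) blocked at (0,2)]
  BQ@(1,4): attacks (1,3) (1,2) (1,1) (1,0) (2,4) (0,4) (2,3) (3,2) (4,1) (0,3) [ray(1,0) blocked at (2,4); ray(1,-1) blocked at (4,1); ray(-1,-1) blocked at (0,3)]
  BK@(4,1): attacks (4,2) (4,0) (3,1) (3,2) (3,0)
  BB@(4,2): attacks (3,3) (2,4) (3,1) (2,0) [ray(-1,1) blocked at (2,4); ray(-1,-1) blocked at (2,0)]
Union (18 distinct): (0,2) (0,3) (0,4) (1,0) (1,1) (1,2) (1,3) (2,0) (2,3) (2,4) (3,0) (3,1) (3,2) (3,3) (4,0) (4,1) (4,2) (4,3)

Answer: 18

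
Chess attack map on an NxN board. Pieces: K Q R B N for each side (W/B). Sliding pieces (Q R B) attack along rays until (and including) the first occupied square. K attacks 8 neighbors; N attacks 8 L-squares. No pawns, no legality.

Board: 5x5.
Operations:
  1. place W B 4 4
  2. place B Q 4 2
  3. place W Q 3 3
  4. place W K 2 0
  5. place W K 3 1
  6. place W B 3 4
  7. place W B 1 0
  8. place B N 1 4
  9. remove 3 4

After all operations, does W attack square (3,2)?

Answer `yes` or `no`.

Answer: yes

Derivation:
Op 1: place WB@(4,4)
Op 2: place BQ@(4,2)
Op 3: place WQ@(3,3)
Op 4: place WK@(2,0)
Op 5: place WK@(3,1)
Op 6: place WB@(3,4)
Op 7: place WB@(1,0)
Op 8: place BN@(1,4)
Op 9: remove (3,4)
Per-piece attacks for W:
  WB@(1,0): attacks (2,1) (3,2) (4,3) (0,1)
  WK@(2,0): attacks (2,1) (3,0) (1,0) (3,1) (1,1)
  WK@(3,1): attacks (3,2) (3,0) (4,1) (2,1) (4,2) (4,0) (2,2) (2,0)
  WQ@(3,3): attacks (3,4) (3,2) (3,1) (4,3) (2,3) (1,3) (0,3) (4,4) (4,2) (2,4) (2,2) (1,1) (0,0) [ray(0,-1) blocked at (3,1); ray(1,1) blocked at (4,4); ray(1,-1) blocked at (4,2)]
  WB@(4,4): attacks (3,3) [ray(-1,-1) blocked at (3,3)]
W attacks (3,2): yes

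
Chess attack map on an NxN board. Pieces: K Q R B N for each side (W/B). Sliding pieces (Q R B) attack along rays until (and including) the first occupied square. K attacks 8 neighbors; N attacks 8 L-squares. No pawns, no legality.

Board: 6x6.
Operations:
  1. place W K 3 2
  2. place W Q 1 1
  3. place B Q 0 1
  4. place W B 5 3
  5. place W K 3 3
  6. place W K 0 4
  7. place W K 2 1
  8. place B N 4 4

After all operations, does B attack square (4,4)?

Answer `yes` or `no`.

Answer: no

Derivation:
Op 1: place WK@(3,2)
Op 2: place WQ@(1,1)
Op 3: place BQ@(0,1)
Op 4: place WB@(5,3)
Op 5: place WK@(3,3)
Op 6: place WK@(0,4)
Op 7: place WK@(2,1)
Op 8: place BN@(4,4)
Per-piece attacks for B:
  BQ@(0,1): attacks (0,2) (0,3) (0,4) (0,0) (1,1) (1,2) (2,3) (3,4) (4,5) (1,0) [ray(0,1) blocked at (0,4); ray(1,0) blocked at (1,1)]
  BN@(4,4): attacks (2,5) (5,2) (3,2) (2,3)
B attacks (4,4): no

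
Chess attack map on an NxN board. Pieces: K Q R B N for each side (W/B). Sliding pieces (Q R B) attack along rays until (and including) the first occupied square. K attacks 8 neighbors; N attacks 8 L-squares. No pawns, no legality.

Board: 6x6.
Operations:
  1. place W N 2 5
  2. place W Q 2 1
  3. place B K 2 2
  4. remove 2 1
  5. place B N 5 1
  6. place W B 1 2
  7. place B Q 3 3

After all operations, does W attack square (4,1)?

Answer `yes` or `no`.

Answer: no

Derivation:
Op 1: place WN@(2,5)
Op 2: place WQ@(2,1)
Op 3: place BK@(2,2)
Op 4: remove (2,1)
Op 5: place BN@(5,1)
Op 6: place WB@(1,2)
Op 7: place BQ@(3,3)
Per-piece attacks for W:
  WB@(1,2): attacks (2,3) (3,4) (4,5) (2,1) (3,0) (0,3) (0,1)
  WN@(2,5): attacks (3,3) (4,4) (1,3) (0,4)
W attacks (4,1): no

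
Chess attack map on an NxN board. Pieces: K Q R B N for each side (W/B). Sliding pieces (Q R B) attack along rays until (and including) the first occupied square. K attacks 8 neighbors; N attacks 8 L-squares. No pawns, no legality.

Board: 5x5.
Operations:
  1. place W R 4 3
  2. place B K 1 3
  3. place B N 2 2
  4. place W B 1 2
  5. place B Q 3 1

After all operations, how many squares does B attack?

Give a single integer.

Answer: 21

Derivation:
Op 1: place WR@(4,3)
Op 2: place BK@(1,3)
Op 3: place BN@(2,2)
Op 4: place WB@(1,2)
Op 5: place BQ@(3,1)
Per-piece attacks for B:
  BK@(1,3): attacks (1,4) (1,2) (2,3) (0,3) (2,4) (2,2) (0,4) (0,2)
  BN@(2,2): attacks (3,4) (4,3) (1,4) (0,3) (3,0) (4,1) (1,0) (0,1)
  BQ@(3,1): attacks (3,2) (3,3) (3,4) (3,0) (4,1) (2,1) (1,1) (0,1) (4,2) (4,0) (2,2) (2,0) [ray(-1,1) blocked at (2,2)]
Union (21 distinct): (0,1) (0,2) (0,3) (0,4) (1,0) (1,1) (1,2) (1,4) (2,0) (2,1) (2,2) (2,3) (2,4) (3,0) (3,2) (3,3) (3,4) (4,0) (4,1) (4,2) (4,3)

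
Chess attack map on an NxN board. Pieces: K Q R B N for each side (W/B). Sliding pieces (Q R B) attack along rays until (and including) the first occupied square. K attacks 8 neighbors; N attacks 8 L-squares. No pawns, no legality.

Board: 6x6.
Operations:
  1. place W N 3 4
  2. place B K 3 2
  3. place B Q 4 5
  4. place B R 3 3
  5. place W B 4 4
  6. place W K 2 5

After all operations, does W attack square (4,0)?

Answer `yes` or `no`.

Answer: no

Derivation:
Op 1: place WN@(3,4)
Op 2: place BK@(3,2)
Op 3: place BQ@(4,5)
Op 4: place BR@(3,3)
Op 5: place WB@(4,4)
Op 6: place WK@(2,5)
Per-piece attacks for W:
  WK@(2,5): attacks (2,4) (3,5) (1,5) (3,4) (1,4)
  WN@(3,4): attacks (5,5) (1,5) (4,2) (5,3) (2,2) (1,3)
  WB@(4,4): attacks (5,5) (5,3) (3,5) (3,3) [ray(-1,-1) blocked at (3,3)]
W attacks (4,0): no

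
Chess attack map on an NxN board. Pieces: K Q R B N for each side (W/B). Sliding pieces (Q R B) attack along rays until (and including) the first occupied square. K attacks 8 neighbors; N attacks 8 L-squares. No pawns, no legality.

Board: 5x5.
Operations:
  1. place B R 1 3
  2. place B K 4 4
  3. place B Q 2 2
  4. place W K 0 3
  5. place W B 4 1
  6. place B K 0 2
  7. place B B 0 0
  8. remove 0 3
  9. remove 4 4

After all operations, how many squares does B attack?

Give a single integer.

Answer: 21

Derivation:
Op 1: place BR@(1,3)
Op 2: place BK@(4,4)
Op 3: place BQ@(2,2)
Op 4: place WK@(0,3)
Op 5: place WB@(4,1)
Op 6: place BK@(0,2)
Op 7: place BB@(0,0)
Op 8: remove (0,3)
Op 9: remove (4,4)
Per-piece attacks for B:
  BB@(0,0): attacks (1,1) (2,2) [ray(1,1) blocked at (2,2)]
  BK@(0,2): attacks (0,3) (0,1) (1,2) (1,3) (1,1)
  BR@(1,3): attacks (1,4) (1,2) (1,1) (1,0) (2,3) (3,3) (4,3) (0,3)
  BQ@(2,2): attacks (2,3) (2,4) (2,1) (2,0) (3,2) (4,2) (1,2) (0,2) (3,3) (4,4) (3,1) (4,0) (1,3) (1,1) (0,0) [ray(-1,0) blocked at (0,2); ray(-1,1) blocked at (1,3); ray(-1,-1) blocked at (0,0)]
Union (21 distinct): (0,0) (0,1) (0,2) (0,3) (1,0) (1,1) (1,2) (1,3) (1,4) (2,0) (2,1) (2,2) (2,3) (2,4) (3,1) (3,2) (3,3) (4,0) (4,2) (4,3) (4,4)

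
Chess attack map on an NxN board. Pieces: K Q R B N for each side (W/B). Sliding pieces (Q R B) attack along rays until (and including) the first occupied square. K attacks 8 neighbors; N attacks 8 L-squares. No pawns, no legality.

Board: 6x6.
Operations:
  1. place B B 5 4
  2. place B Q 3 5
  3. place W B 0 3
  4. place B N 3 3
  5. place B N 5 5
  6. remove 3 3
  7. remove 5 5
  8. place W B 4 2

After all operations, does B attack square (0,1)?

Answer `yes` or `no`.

Op 1: place BB@(5,4)
Op 2: place BQ@(3,5)
Op 3: place WB@(0,3)
Op 4: place BN@(3,3)
Op 5: place BN@(5,5)
Op 6: remove (3,3)
Op 7: remove (5,5)
Op 8: place WB@(4,2)
Per-piece attacks for B:
  BQ@(3,5): attacks (3,4) (3,3) (3,2) (3,1) (3,0) (4,5) (5,5) (2,5) (1,5) (0,5) (4,4) (5,3) (2,4) (1,3) (0,2)
  BB@(5,4): attacks (4,5) (4,3) (3,2) (2,1) (1,0)
B attacks (0,1): no

Answer: no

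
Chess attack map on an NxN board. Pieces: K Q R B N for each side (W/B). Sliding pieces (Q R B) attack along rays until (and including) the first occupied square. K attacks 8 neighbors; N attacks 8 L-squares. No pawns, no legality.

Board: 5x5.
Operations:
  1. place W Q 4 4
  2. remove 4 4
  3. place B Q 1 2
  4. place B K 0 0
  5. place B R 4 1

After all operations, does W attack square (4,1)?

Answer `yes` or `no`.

Answer: no

Derivation:
Op 1: place WQ@(4,4)
Op 2: remove (4,4)
Op 3: place BQ@(1,2)
Op 4: place BK@(0,0)
Op 5: place BR@(4,1)
Per-piece attacks for W:
W attacks (4,1): no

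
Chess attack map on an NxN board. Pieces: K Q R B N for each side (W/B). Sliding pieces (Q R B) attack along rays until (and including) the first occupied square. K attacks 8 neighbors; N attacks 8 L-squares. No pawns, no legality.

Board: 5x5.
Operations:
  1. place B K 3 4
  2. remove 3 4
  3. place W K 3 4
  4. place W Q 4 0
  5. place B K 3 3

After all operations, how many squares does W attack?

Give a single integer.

Op 1: place BK@(3,4)
Op 2: remove (3,4)
Op 3: place WK@(3,4)
Op 4: place WQ@(4,0)
Op 5: place BK@(3,3)
Per-piece attacks for W:
  WK@(3,4): attacks (3,3) (4,4) (2,4) (4,3) (2,3)
  WQ@(4,0): attacks (4,1) (4,2) (4,3) (4,4) (3,0) (2,0) (1,0) (0,0) (3,1) (2,2) (1,3) (0,4)
Union (15 distinct): (0,0) (0,4) (1,0) (1,3) (2,0) (2,2) (2,3) (2,4) (3,0) (3,1) (3,3) (4,1) (4,2) (4,3) (4,4)

Answer: 15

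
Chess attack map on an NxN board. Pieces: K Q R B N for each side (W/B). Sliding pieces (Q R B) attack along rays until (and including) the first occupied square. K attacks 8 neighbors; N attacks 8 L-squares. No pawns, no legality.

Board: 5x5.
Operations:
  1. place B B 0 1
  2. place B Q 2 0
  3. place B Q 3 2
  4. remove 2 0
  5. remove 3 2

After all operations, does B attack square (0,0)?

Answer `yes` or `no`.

Answer: no

Derivation:
Op 1: place BB@(0,1)
Op 2: place BQ@(2,0)
Op 3: place BQ@(3,2)
Op 4: remove (2,0)
Op 5: remove (3,2)
Per-piece attacks for B:
  BB@(0,1): attacks (1,2) (2,3) (3,4) (1,0)
B attacks (0,0): no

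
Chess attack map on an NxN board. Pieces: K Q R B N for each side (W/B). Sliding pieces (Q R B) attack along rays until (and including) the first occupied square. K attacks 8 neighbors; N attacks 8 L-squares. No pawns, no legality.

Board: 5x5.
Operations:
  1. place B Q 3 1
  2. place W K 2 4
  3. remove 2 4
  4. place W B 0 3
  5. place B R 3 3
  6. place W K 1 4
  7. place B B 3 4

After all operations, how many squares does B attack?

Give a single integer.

Op 1: place BQ@(3,1)
Op 2: place WK@(2,4)
Op 3: remove (2,4)
Op 4: place WB@(0,3)
Op 5: place BR@(3,3)
Op 6: place WK@(1,4)
Op 7: place BB@(3,4)
Per-piece attacks for B:
  BQ@(3,1): attacks (3,2) (3,3) (3,0) (4,1) (2,1) (1,1) (0,1) (4,2) (4,0) (2,2) (1,3) (0,4) (2,0) [ray(0,1) blocked at (3,3)]
  BR@(3,3): attacks (3,4) (3,2) (3,1) (4,3) (2,3) (1,3) (0,3) [ray(0,1) blocked at (3,4); ray(0,-1) blocked at (3,1); ray(-1,0) blocked at (0,3)]
  BB@(3,4): attacks (4,3) (2,3) (1,2) (0,1)
Union (19 distinct): (0,1) (0,3) (0,4) (1,1) (1,2) (1,3) (2,0) (2,1) (2,2) (2,3) (3,0) (3,1) (3,2) (3,3) (3,4) (4,0) (4,1) (4,2) (4,3)

Answer: 19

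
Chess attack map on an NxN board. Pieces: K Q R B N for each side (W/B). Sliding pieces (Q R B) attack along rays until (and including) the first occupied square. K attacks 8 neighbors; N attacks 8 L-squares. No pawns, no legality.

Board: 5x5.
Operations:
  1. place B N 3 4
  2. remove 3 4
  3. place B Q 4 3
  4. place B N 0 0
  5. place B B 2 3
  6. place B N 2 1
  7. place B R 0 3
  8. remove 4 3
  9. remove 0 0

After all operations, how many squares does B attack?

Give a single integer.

Op 1: place BN@(3,4)
Op 2: remove (3,4)
Op 3: place BQ@(4,3)
Op 4: place BN@(0,0)
Op 5: place BB@(2,3)
Op 6: place BN@(2,1)
Op 7: place BR@(0,3)
Op 8: remove (4,3)
Op 9: remove (0,0)
Per-piece attacks for B:
  BR@(0,3): attacks (0,4) (0,2) (0,1) (0,0) (1,3) (2,3) [ray(1,0) blocked at (2,3)]
  BN@(2,1): attacks (3,3) (4,2) (1,3) (0,2) (4,0) (0,0)
  BB@(2,3): attacks (3,4) (3,2) (4,1) (1,4) (1,2) (0,1)
Union (14 distinct): (0,0) (0,1) (0,2) (0,4) (1,2) (1,3) (1,4) (2,3) (3,2) (3,3) (3,4) (4,0) (4,1) (4,2)

Answer: 14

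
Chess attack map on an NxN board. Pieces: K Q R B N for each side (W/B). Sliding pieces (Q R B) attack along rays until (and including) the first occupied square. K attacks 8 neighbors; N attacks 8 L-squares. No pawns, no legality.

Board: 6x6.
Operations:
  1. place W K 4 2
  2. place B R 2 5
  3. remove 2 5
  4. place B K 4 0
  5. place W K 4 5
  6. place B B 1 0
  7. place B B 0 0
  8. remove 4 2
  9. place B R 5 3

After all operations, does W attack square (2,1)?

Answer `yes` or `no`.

Op 1: place WK@(4,2)
Op 2: place BR@(2,5)
Op 3: remove (2,5)
Op 4: place BK@(4,0)
Op 5: place WK@(4,5)
Op 6: place BB@(1,0)
Op 7: place BB@(0,0)
Op 8: remove (4,2)
Op 9: place BR@(5,3)
Per-piece attacks for W:
  WK@(4,5): attacks (4,4) (5,5) (3,5) (5,4) (3,4)
W attacks (2,1): no

Answer: no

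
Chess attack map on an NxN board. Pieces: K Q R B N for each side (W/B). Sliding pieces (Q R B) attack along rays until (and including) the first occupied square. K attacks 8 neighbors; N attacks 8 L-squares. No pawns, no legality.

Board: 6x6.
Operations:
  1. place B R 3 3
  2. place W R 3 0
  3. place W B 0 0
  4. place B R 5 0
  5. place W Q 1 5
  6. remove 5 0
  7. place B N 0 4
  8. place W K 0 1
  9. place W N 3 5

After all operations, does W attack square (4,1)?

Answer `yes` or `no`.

Op 1: place BR@(3,3)
Op 2: place WR@(3,0)
Op 3: place WB@(0,0)
Op 4: place BR@(5,0)
Op 5: place WQ@(1,5)
Op 6: remove (5,0)
Op 7: place BN@(0,4)
Op 8: place WK@(0,1)
Op 9: place WN@(3,5)
Per-piece attacks for W:
  WB@(0,0): attacks (1,1) (2,2) (3,3) [ray(1,1) blocked at (3,3)]
  WK@(0,1): attacks (0,2) (0,0) (1,1) (1,2) (1,0)
  WQ@(1,5): attacks (1,4) (1,3) (1,2) (1,1) (1,0) (2,5) (3,5) (0,5) (2,4) (3,3) (0,4) [ray(1,0) blocked at (3,5); ray(1,-1) blocked at (3,3); ray(-1,-1) blocked at (0,4)]
  WR@(3,0): attacks (3,1) (3,2) (3,3) (4,0) (5,0) (2,0) (1,0) (0,0) [ray(0,1) blocked at (3,3); ray(-1,0) blocked at (0,0)]
  WN@(3,5): attacks (4,3) (5,4) (2,3) (1,4)
W attacks (4,1): no

Answer: no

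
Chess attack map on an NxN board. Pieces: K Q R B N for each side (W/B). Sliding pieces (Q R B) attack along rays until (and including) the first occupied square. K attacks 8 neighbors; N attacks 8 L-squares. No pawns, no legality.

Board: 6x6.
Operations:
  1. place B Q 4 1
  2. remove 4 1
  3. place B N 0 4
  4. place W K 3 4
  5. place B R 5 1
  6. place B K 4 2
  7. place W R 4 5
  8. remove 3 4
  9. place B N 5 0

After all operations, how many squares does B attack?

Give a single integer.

Answer: 18

Derivation:
Op 1: place BQ@(4,1)
Op 2: remove (4,1)
Op 3: place BN@(0,4)
Op 4: place WK@(3,4)
Op 5: place BR@(5,1)
Op 6: place BK@(4,2)
Op 7: place WR@(4,5)
Op 8: remove (3,4)
Op 9: place BN@(5,0)
Per-piece attacks for B:
  BN@(0,4): attacks (2,5) (1,2) (2,3)
  BK@(4,2): attacks (4,3) (4,1) (5,2) (3,2) (5,3) (5,1) (3,3) (3,1)
  BN@(5,0): attacks (4,2) (3,1)
  BR@(5,1): attacks (5,2) (5,3) (5,4) (5,5) (5,0) (4,1) (3,1) (2,1) (1,1) (0,1) [ray(0,-1) blocked at (5,0)]
Union (18 distinct): (0,1) (1,1) (1,2) (2,1) (2,3) (2,5) (3,1) (3,2) (3,3) (4,1) (4,2) (4,3) (5,0) (5,1) (5,2) (5,3) (5,4) (5,5)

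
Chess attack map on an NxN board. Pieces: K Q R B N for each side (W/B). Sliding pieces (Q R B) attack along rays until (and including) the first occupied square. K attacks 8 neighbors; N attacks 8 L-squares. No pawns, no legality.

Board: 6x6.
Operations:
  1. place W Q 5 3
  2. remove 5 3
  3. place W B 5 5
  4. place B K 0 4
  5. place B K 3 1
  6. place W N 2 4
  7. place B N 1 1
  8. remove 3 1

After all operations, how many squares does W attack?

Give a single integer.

Answer: 10

Derivation:
Op 1: place WQ@(5,3)
Op 2: remove (5,3)
Op 3: place WB@(5,5)
Op 4: place BK@(0,4)
Op 5: place BK@(3,1)
Op 6: place WN@(2,4)
Op 7: place BN@(1,1)
Op 8: remove (3,1)
Per-piece attacks for W:
  WN@(2,4): attacks (4,5) (0,5) (3,2) (4,3) (1,2) (0,3)
  WB@(5,5): attacks (4,4) (3,3) (2,2) (1,1) [ray(-1,-1) blocked at (1,1)]
Union (10 distinct): (0,3) (0,5) (1,1) (1,2) (2,2) (3,2) (3,3) (4,3) (4,4) (4,5)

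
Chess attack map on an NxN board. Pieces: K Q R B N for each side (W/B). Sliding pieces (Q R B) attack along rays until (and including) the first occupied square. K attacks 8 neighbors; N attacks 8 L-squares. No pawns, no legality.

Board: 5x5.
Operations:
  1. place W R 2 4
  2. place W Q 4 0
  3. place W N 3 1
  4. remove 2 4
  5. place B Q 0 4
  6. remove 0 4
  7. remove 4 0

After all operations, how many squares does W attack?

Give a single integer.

Answer: 4

Derivation:
Op 1: place WR@(2,4)
Op 2: place WQ@(4,0)
Op 3: place WN@(3,1)
Op 4: remove (2,4)
Op 5: place BQ@(0,4)
Op 6: remove (0,4)
Op 7: remove (4,0)
Per-piece attacks for W:
  WN@(3,1): attacks (4,3) (2,3) (1,2) (1,0)
Union (4 distinct): (1,0) (1,2) (2,3) (4,3)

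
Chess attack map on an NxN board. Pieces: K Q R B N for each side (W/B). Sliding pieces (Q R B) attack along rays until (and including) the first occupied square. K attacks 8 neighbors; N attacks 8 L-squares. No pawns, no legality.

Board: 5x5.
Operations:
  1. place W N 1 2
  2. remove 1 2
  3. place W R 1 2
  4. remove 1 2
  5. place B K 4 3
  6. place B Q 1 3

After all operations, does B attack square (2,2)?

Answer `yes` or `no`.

Answer: yes

Derivation:
Op 1: place WN@(1,2)
Op 2: remove (1,2)
Op 3: place WR@(1,2)
Op 4: remove (1,2)
Op 5: place BK@(4,3)
Op 6: place BQ@(1,3)
Per-piece attacks for B:
  BQ@(1,3): attacks (1,4) (1,2) (1,1) (1,0) (2,3) (3,3) (4,3) (0,3) (2,4) (2,2) (3,1) (4,0) (0,4) (0,2) [ray(1,0) blocked at (4,3)]
  BK@(4,3): attacks (4,4) (4,2) (3,3) (3,4) (3,2)
B attacks (2,2): yes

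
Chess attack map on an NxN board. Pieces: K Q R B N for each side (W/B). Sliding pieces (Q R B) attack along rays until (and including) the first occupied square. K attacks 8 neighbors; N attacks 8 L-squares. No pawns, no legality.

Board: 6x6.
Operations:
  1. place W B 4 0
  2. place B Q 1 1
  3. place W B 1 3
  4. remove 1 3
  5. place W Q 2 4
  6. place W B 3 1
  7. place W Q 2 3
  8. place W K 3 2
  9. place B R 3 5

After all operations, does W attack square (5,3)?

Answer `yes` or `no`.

Op 1: place WB@(4,0)
Op 2: place BQ@(1,1)
Op 3: place WB@(1,3)
Op 4: remove (1,3)
Op 5: place WQ@(2,4)
Op 6: place WB@(3,1)
Op 7: place WQ@(2,3)
Op 8: place WK@(3,2)
Op 9: place BR@(3,5)
Per-piece attacks for W:
  WQ@(2,3): attacks (2,4) (2,2) (2,1) (2,0) (3,3) (4,3) (5,3) (1,3) (0,3) (3,4) (4,5) (3,2) (1,4) (0,5) (1,2) (0,1) [ray(0,1) blocked at (2,4); ray(1,-1) blocked at (3,2)]
  WQ@(2,4): attacks (2,5) (2,3) (3,4) (4,4) (5,4) (1,4) (0,4) (3,5) (3,3) (4,2) (5,1) (1,5) (1,3) (0,2) [ray(0,-1) blocked at (2,3); ray(1,1) blocked at (3,5)]
  WB@(3,1): attacks (4,2) (5,3) (4,0) (2,2) (1,3) (0,4) (2,0) [ray(1,-1) blocked at (4,0)]
  WK@(3,2): attacks (3,3) (3,1) (4,2) (2,2) (4,3) (4,1) (2,3) (2,1)
  WB@(4,0): attacks (5,1) (3,1) [ray(-1,1) blocked at (3,1)]
W attacks (5,3): yes

Answer: yes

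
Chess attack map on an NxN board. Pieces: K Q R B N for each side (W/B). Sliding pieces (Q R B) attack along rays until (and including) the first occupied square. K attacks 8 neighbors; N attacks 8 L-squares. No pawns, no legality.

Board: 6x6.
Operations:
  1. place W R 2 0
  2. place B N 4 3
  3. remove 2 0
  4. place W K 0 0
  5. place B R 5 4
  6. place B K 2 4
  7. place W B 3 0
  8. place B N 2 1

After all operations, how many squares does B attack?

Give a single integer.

Op 1: place WR@(2,0)
Op 2: place BN@(4,3)
Op 3: remove (2,0)
Op 4: place WK@(0,0)
Op 5: place BR@(5,4)
Op 6: place BK@(2,4)
Op 7: place WB@(3,0)
Op 8: place BN@(2,1)
Per-piece attacks for B:
  BN@(2,1): attacks (3,3) (4,2) (1,3) (0,2) (4,0) (0,0)
  BK@(2,4): attacks (2,5) (2,3) (3,4) (1,4) (3,5) (3,3) (1,5) (1,3)
  BN@(4,3): attacks (5,5) (3,5) (2,4) (5,1) (3,1) (2,2)
  BR@(5,4): attacks (5,5) (5,3) (5,2) (5,1) (5,0) (4,4) (3,4) (2,4) [ray(-1,0) blocked at (2,4)]
Union (21 distinct): (0,0) (0,2) (1,3) (1,4) (1,5) (2,2) (2,3) (2,4) (2,5) (3,1) (3,3) (3,4) (3,5) (4,0) (4,2) (4,4) (5,0) (5,1) (5,2) (5,3) (5,5)

Answer: 21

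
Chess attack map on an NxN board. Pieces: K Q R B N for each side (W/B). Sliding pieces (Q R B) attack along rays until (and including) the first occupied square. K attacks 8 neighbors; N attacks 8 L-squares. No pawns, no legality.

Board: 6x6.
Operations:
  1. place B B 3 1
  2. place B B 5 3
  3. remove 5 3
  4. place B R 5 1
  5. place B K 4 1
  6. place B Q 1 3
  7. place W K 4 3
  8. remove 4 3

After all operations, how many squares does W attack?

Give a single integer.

Op 1: place BB@(3,1)
Op 2: place BB@(5,3)
Op 3: remove (5,3)
Op 4: place BR@(5,1)
Op 5: place BK@(4,1)
Op 6: place BQ@(1,3)
Op 7: place WK@(4,3)
Op 8: remove (4,3)
Per-piece attacks for W:
Union (0 distinct): (none)

Answer: 0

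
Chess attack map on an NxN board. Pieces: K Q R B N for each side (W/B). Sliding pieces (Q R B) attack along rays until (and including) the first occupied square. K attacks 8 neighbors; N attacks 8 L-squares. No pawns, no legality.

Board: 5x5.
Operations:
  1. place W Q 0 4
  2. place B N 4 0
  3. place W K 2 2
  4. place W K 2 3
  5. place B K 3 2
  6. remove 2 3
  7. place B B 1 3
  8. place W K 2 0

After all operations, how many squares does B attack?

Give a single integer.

Op 1: place WQ@(0,4)
Op 2: place BN@(4,0)
Op 3: place WK@(2,2)
Op 4: place WK@(2,3)
Op 5: place BK@(3,2)
Op 6: remove (2,3)
Op 7: place BB@(1,3)
Op 8: place WK@(2,0)
Per-piece attacks for B:
  BB@(1,3): attacks (2,4) (2,2) (0,4) (0,2) [ray(1,-1) blocked at (2,2); ray(-1,1) blocked at (0,4)]
  BK@(3,2): attacks (3,3) (3,1) (4,2) (2,2) (4,3) (4,1) (2,3) (2,1)
  BN@(4,0): attacks (3,2) (2,1)
Union (12 distinct): (0,2) (0,4) (2,1) (2,2) (2,3) (2,4) (3,1) (3,2) (3,3) (4,1) (4,2) (4,3)

Answer: 12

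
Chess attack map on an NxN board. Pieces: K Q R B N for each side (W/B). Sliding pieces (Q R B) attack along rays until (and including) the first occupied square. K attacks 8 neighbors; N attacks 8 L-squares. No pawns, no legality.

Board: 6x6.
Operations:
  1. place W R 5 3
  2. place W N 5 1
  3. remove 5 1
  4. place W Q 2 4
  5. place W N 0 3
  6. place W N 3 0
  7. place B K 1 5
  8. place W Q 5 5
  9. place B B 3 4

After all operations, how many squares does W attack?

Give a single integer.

Answer: 27

Derivation:
Op 1: place WR@(5,3)
Op 2: place WN@(5,1)
Op 3: remove (5,1)
Op 4: place WQ@(2,4)
Op 5: place WN@(0,3)
Op 6: place WN@(3,0)
Op 7: place BK@(1,5)
Op 8: place WQ@(5,5)
Op 9: place BB@(3,4)
Per-piece attacks for W:
  WN@(0,3): attacks (1,5) (2,4) (1,1) (2,2)
  WQ@(2,4): attacks (2,5) (2,3) (2,2) (2,1) (2,0) (3,4) (1,4) (0,4) (3,5) (3,3) (4,2) (5,1) (1,5) (1,3) (0,2) [ray(1,0) blocked at (3,4); ray(-1,1) blocked at (1,5)]
  WN@(3,0): attacks (4,2) (5,1) (2,2) (1,1)
  WR@(5,3): attacks (5,4) (5,5) (5,2) (5,1) (5,0) (4,3) (3,3) (2,3) (1,3) (0,3) [ray(0,1) blocked at (5,5); ray(-1,0) blocked at (0,3)]
  WQ@(5,5): attacks (5,4) (5,3) (4,5) (3,5) (2,5) (1,5) (4,4) (3,3) (2,2) (1,1) (0,0) [ray(0,-1) blocked at (5,3); ray(-1,0) blocked at (1,5)]
Union (27 distinct): (0,0) (0,2) (0,3) (0,4) (1,1) (1,3) (1,4) (1,5) (2,0) (2,1) (2,2) (2,3) (2,4) (2,5) (3,3) (3,4) (3,5) (4,2) (4,3) (4,4) (4,5) (5,0) (5,1) (5,2) (5,3) (5,4) (5,5)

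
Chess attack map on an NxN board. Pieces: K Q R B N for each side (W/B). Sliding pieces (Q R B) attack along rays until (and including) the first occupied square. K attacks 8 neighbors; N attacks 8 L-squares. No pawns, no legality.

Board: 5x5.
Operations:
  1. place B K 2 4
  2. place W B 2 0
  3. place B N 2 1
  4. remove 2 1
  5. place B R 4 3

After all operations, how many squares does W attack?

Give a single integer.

Answer: 4

Derivation:
Op 1: place BK@(2,4)
Op 2: place WB@(2,0)
Op 3: place BN@(2,1)
Op 4: remove (2,1)
Op 5: place BR@(4,3)
Per-piece attacks for W:
  WB@(2,0): attacks (3,1) (4,2) (1,1) (0,2)
Union (4 distinct): (0,2) (1,1) (3,1) (4,2)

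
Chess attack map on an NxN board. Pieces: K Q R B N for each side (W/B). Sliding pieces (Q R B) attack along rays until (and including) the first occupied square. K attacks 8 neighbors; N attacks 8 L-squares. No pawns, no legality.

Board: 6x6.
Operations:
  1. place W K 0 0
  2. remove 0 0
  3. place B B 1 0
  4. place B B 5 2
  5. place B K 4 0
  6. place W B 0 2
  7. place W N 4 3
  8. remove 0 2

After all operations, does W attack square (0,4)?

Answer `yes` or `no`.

Op 1: place WK@(0,0)
Op 2: remove (0,0)
Op 3: place BB@(1,0)
Op 4: place BB@(5,2)
Op 5: place BK@(4,0)
Op 6: place WB@(0,2)
Op 7: place WN@(4,3)
Op 8: remove (0,2)
Per-piece attacks for W:
  WN@(4,3): attacks (5,5) (3,5) (2,4) (5,1) (3,1) (2,2)
W attacks (0,4): no

Answer: no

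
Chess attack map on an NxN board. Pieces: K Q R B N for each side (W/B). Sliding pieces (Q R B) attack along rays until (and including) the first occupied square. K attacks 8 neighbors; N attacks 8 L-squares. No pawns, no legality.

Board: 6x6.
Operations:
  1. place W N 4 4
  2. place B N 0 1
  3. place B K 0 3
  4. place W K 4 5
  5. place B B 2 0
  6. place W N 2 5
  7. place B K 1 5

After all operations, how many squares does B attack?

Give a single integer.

Op 1: place WN@(4,4)
Op 2: place BN@(0,1)
Op 3: place BK@(0,3)
Op 4: place WK@(4,5)
Op 5: place BB@(2,0)
Op 6: place WN@(2,5)
Op 7: place BK@(1,5)
Per-piece attacks for B:
  BN@(0,1): attacks (1,3) (2,2) (2,0)
  BK@(0,3): attacks (0,4) (0,2) (1,3) (1,4) (1,2)
  BK@(1,5): attacks (1,4) (2,5) (0,5) (2,4) (0,4)
  BB@(2,0): attacks (3,1) (4,2) (5,3) (1,1) (0,2)
Union (14 distinct): (0,2) (0,4) (0,5) (1,1) (1,2) (1,3) (1,4) (2,0) (2,2) (2,4) (2,5) (3,1) (4,2) (5,3)

Answer: 14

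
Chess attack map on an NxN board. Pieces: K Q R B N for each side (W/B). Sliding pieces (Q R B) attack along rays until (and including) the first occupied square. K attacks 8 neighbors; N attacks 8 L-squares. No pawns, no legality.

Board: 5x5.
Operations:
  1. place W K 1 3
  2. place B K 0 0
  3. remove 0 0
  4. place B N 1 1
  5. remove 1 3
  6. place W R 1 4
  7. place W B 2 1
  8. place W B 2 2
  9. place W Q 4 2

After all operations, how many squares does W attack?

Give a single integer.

Answer: 18

Derivation:
Op 1: place WK@(1,3)
Op 2: place BK@(0,0)
Op 3: remove (0,0)
Op 4: place BN@(1,1)
Op 5: remove (1,3)
Op 6: place WR@(1,4)
Op 7: place WB@(2,1)
Op 8: place WB@(2,2)
Op 9: place WQ@(4,2)
Per-piece attacks for W:
  WR@(1,4): attacks (1,3) (1,2) (1,1) (2,4) (3,4) (4,4) (0,4) [ray(0,-1) blocked at (1,1)]
  WB@(2,1): attacks (3,2) (4,3) (3,0) (1,2) (0,3) (1,0)
  WB@(2,2): attacks (3,3) (4,4) (3,1) (4,0) (1,3) (0,4) (1,1) [ray(-1,-1) blocked at (1,1)]
  WQ@(4,2): attacks (4,3) (4,4) (4,1) (4,0) (3,2) (2,2) (3,3) (2,4) (3,1) (2,0) [ray(-1,0) blocked at (2,2)]
Union (18 distinct): (0,3) (0,4) (1,0) (1,1) (1,2) (1,3) (2,0) (2,2) (2,4) (3,0) (3,1) (3,2) (3,3) (3,4) (4,0) (4,1) (4,3) (4,4)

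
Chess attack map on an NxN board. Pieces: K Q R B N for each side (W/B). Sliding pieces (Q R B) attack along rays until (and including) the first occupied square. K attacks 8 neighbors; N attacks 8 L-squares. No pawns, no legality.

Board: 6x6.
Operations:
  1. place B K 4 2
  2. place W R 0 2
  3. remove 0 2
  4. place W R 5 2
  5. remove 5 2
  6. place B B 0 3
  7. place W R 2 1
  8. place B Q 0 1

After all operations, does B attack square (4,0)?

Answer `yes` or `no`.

Answer: no

Derivation:
Op 1: place BK@(4,2)
Op 2: place WR@(0,2)
Op 3: remove (0,2)
Op 4: place WR@(5,2)
Op 5: remove (5,2)
Op 6: place BB@(0,3)
Op 7: place WR@(2,1)
Op 8: place BQ@(0,1)
Per-piece attacks for B:
  BQ@(0,1): attacks (0,2) (0,3) (0,0) (1,1) (2,1) (1,2) (2,3) (3,4) (4,5) (1,0) [ray(0,1) blocked at (0,3); ray(1,0) blocked at (2,1)]
  BB@(0,3): attacks (1,4) (2,5) (1,2) (2,1) [ray(1,-1) blocked at (2,1)]
  BK@(4,2): attacks (4,3) (4,1) (5,2) (3,2) (5,3) (5,1) (3,3) (3,1)
B attacks (4,0): no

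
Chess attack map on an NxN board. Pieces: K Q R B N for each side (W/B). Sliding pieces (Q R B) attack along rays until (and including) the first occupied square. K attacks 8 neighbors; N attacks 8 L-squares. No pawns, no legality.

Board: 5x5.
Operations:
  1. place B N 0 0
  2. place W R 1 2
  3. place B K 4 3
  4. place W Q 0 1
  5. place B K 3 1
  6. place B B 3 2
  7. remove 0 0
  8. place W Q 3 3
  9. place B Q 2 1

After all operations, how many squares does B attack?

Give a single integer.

Op 1: place BN@(0,0)
Op 2: place WR@(1,2)
Op 3: place BK@(4,3)
Op 4: place WQ@(0,1)
Op 5: place BK@(3,1)
Op 6: place BB@(3,2)
Op 7: remove (0,0)
Op 8: place WQ@(3,3)
Op 9: place BQ@(2,1)
Per-piece attacks for B:
  BQ@(2,1): attacks (2,2) (2,3) (2,4) (2,0) (3,1) (1,1) (0,1) (3,2) (3,0) (1,2) (1,0) [ray(1,0) blocked at (3,1); ray(-1,0) blocked at (0,1); ray(1,1) blocked at (3,2); ray(-1,1) blocked at (1,2)]
  BK@(3,1): attacks (3,2) (3,0) (4,1) (2,1) (4,2) (4,0) (2,2) (2,0)
  BB@(3,2): attacks (4,3) (4,1) (2,3) (1,4) (2,1) [ray(1,1) blocked at (4,3); ray(-1,-1) blocked at (2,1)]
  BK@(4,3): attacks (4,4) (4,2) (3,3) (3,4) (3,2)
Union (20 distinct): (0,1) (1,0) (1,1) (1,2) (1,4) (2,0) (2,1) (2,2) (2,3) (2,4) (3,0) (3,1) (3,2) (3,3) (3,4) (4,0) (4,1) (4,2) (4,3) (4,4)

Answer: 20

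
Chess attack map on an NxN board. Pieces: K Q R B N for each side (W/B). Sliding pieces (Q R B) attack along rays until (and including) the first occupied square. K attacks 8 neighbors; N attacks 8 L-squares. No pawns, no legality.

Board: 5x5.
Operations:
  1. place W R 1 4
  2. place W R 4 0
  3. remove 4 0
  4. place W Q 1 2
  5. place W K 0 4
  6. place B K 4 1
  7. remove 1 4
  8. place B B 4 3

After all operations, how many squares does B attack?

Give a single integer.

Answer: 8

Derivation:
Op 1: place WR@(1,4)
Op 2: place WR@(4,0)
Op 3: remove (4,0)
Op 4: place WQ@(1,2)
Op 5: place WK@(0,4)
Op 6: place BK@(4,1)
Op 7: remove (1,4)
Op 8: place BB@(4,3)
Per-piece attacks for B:
  BK@(4,1): attacks (4,2) (4,0) (3,1) (3,2) (3,0)
  BB@(4,3): attacks (3,4) (3,2) (2,1) (1,0)
Union (8 distinct): (1,0) (2,1) (3,0) (3,1) (3,2) (3,4) (4,0) (4,2)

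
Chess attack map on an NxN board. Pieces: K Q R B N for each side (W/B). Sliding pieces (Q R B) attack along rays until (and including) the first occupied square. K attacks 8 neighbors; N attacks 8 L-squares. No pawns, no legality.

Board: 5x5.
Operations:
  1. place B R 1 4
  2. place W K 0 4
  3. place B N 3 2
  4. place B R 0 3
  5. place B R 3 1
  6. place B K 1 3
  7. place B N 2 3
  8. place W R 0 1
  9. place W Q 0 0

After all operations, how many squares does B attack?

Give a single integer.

Op 1: place BR@(1,4)
Op 2: place WK@(0,4)
Op 3: place BN@(3,2)
Op 4: place BR@(0,3)
Op 5: place BR@(3,1)
Op 6: place BK@(1,3)
Op 7: place BN@(2,3)
Op 8: place WR@(0,1)
Op 9: place WQ@(0,0)
Per-piece attacks for B:
  BR@(0,3): attacks (0,4) (0,2) (0,1) (1,3) [ray(0,1) blocked at (0,4); ray(0,-1) blocked at (0,1); ray(1,0) blocked at (1,3)]
  BK@(1,3): attacks (1,4) (1,2) (2,3) (0,3) (2,4) (2,2) (0,4) (0,2)
  BR@(1,4): attacks (1,3) (2,4) (3,4) (4,4) (0,4) [ray(0,-1) blocked at (1,3); ray(-1,0) blocked at (0,4)]
  BN@(2,3): attacks (4,4) (0,4) (3,1) (4,2) (1,1) (0,2)
  BR@(3,1): attacks (3,2) (3,0) (4,1) (2,1) (1,1) (0,1) [ray(0,1) blocked at (3,2); ray(-1,0) blocked at (0,1)]
  BN@(3,2): attacks (4,4) (2,4) (1,3) (4,0) (2,0) (1,1)
Union (21 distinct): (0,1) (0,2) (0,3) (0,4) (1,1) (1,2) (1,3) (1,4) (2,0) (2,1) (2,2) (2,3) (2,4) (3,0) (3,1) (3,2) (3,4) (4,0) (4,1) (4,2) (4,4)

Answer: 21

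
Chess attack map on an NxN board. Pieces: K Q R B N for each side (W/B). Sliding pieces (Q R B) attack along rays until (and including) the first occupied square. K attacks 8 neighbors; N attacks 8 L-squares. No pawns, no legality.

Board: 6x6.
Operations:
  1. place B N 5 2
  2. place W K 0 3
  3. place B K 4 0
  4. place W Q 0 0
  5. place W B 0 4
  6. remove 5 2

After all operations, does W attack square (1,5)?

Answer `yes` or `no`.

Op 1: place BN@(5,2)
Op 2: place WK@(0,3)
Op 3: place BK@(4,0)
Op 4: place WQ@(0,0)
Op 5: place WB@(0,4)
Op 6: remove (5,2)
Per-piece attacks for W:
  WQ@(0,0): attacks (0,1) (0,2) (0,3) (1,0) (2,0) (3,0) (4,0) (1,1) (2,2) (3,3) (4,4) (5,5) [ray(0,1) blocked at (0,3); ray(1,0) blocked at (4,0)]
  WK@(0,3): attacks (0,4) (0,2) (1,3) (1,4) (1,2)
  WB@(0,4): attacks (1,5) (1,3) (2,2) (3,1) (4,0) [ray(1,-1) blocked at (4,0)]
W attacks (1,5): yes

Answer: yes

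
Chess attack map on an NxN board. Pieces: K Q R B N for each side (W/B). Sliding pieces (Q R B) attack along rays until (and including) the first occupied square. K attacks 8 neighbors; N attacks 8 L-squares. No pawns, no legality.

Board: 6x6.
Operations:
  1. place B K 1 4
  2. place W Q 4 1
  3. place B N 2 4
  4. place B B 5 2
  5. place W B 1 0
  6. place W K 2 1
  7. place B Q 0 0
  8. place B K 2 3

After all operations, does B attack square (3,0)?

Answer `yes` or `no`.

Answer: no

Derivation:
Op 1: place BK@(1,4)
Op 2: place WQ@(4,1)
Op 3: place BN@(2,4)
Op 4: place BB@(5,2)
Op 5: place WB@(1,0)
Op 6: place WK@(2,1)
Op 7: place BQ@(0,0)
Op 8: place BK@(2,3)
Per-piece attacks for B:
  BQ@(0,0): attacks (0,1) (0,2) (0,3) (0,4) (0,5) (1,0) (1,1) (2,2) (3,3) (4,4) (5,5) [ray(1,0) blocked at (1,0)]
  BK@(1,4): attacks (1,5) (1,3) (2,4) (0,4) (2,5) (2,3) (0,5) (0,3)
  BK@(2,3): attacks (2,4) (2,2) (3,3) (1,3) (3,4) (3,2) (1,4) (1,2)
  BN@(2,4): attacks (4,5) (0,5) (3,2) (4,3) (1,2) (0,3)
  BB@(5,2): attacks (4,3) (3,4) (2,5) (4,1) [ray(-1,-1) blocked at (4,1)]
B attacks (3,0): no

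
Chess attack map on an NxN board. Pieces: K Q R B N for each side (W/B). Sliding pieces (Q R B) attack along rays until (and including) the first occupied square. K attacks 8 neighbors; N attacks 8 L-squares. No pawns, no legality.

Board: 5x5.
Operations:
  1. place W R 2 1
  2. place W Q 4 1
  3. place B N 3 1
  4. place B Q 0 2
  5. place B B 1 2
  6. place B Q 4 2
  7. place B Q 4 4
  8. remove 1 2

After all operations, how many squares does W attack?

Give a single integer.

Op 1: place WR@(2,1)
Op 2: place WQ@(4,1)
Op 3: place BN@(3,1)
Op 4: place BQ@(0,2)
Op 5: place BB@(1,2)
Op 6: place BQ@(4,2)
Op 7: place BQ@(4,4)
Op 8: remove (1,2)
Per-piece attacks for W:
  WR@(2,1): attacks (2,2) (2,3) (2,4) (2,0) (3,1) (1,1) (0,1) [ray(1,0) blocked at (3,1)]
  WQ@(4,1): attacks (4,2) (4,0) (3,1) (3,2) (2,3) (1,4) (3,0) [ray(0,1) blocked at (4,2); ray(-1,0) blocked at (3,1)]
Union (12 distinct): (0,1) (1,1) (1,4) (2,0) (2,2) (2,3) (2,4) (3,0) (3,1) (3,2) (4,0) (4,2)

Answer: 12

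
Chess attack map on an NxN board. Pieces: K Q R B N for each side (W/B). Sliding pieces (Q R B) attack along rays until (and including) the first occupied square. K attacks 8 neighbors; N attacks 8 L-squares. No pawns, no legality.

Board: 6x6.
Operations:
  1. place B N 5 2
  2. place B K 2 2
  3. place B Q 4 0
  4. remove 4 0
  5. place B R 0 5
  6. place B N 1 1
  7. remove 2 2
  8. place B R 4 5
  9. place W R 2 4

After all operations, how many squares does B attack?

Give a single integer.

Op 1: place BN@(5,2)
Op 2: place BK@(2,2)
Op 3: place BQ@(4,0)
Op 4: remove (4,0)
Op 5: place BR@(0,5)
Op 6: place BN@(1,1)
Op 7: remove (2,2)
Op 8: place BR@(4,5)
Op 9: place WR@(2,4)
Per-piece attacks for B:
  BR@(0,5): attacks (0,4) (0,3) (0,2) (0,1) (0,0) (1,5) (2,5) (3,5) (4,5) [ray(1,0) blocked at (4,5)]
  BN@(1,1): attacks (2,3) (3,2) (0,3) (3,0)
  BR@(4,5): attacks (4,4) (4,3) (4,2) (4,1) (4,0) (5,5) (3,5) (2,5) (1,5) (0,5) [ray(-1,0) blocked at (0,5)]
  BN@(5,2): attacks (4,4) (3,3) (4,0) (3,1)
Union (21 distinct): (0,0) (0,1) (0,2) (0,3) (0,4) (0,5) (1,5) (2,3) (2,5) (3,0) (3,1) (3,2) (3,3) (3,5) (4,0) (4,1) (4,2) (4,3) (4,4) (4,5) (5,5)

Answer: 21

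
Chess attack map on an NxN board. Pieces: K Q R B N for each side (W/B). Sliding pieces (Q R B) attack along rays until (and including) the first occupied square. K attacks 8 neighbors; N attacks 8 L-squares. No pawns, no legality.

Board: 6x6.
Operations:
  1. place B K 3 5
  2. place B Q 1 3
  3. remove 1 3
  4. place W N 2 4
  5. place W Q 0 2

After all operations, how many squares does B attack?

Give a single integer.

Op 1: place BK@(3,5)
Op 2: place BQ@(1,3)
Op 3: remove (1,3)
Op 4: place WN@(2,4)
Op 5: place WQ@(0,2)
Per-piece attacks for B:
  BK@(3,5): attacks (3,4) (4,5) (2,5) (4,4) (2,4)
Union (5 distinct): (2,4) (2,5) (3,4) (4,4) (4,5)

Answer: 5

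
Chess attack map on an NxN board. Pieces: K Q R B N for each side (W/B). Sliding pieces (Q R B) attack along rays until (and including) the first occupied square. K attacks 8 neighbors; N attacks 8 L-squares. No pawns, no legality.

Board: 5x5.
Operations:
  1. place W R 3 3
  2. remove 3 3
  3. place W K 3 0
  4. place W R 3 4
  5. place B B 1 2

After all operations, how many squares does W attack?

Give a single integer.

Answer: 12

Derivation:
Op 1: place WR@(3,3)
Op 2: remove (3,3)
Op 3: place WK@(3,0)
Op 4: place WR@(3,4)
Op 5: place BB@(1,2)
Per-piece attacks for W:
  WK@(3,0): attacks (3,1) (4,0) (2,0) (4,1) (2,1)
  WR@(3,4): attacks (3,3) (3,2) (3,1) (3,0) (4,4) (2,4) (1,4) (0,4) [ray(0,-1) blocked at (3,0)]
Union (12 distinct): (0,4) (1,4) (2,0) (2,1) (2,4) (3,0) (3,1) (3,2) (3,3) (4,0) (4,1) (4,4)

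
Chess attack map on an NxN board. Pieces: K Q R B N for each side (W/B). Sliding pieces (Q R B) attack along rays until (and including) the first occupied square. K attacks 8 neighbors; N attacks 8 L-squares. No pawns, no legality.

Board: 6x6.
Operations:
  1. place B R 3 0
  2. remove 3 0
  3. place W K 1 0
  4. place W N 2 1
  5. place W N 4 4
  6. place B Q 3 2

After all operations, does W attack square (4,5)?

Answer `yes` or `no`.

Op 1: place BR@(3,0)
Op 2: remove (3,0)
Op 3: place WK@(1,0)
Op 4: place WN@(2,1)
Op 5: place WN@(4,4)
Op 6: place BQ@(3,2)
Per-piece attacks for W:
  WK@(1,0): attacks (1,1) (2,0) (0,0) (2,1) (0,1)
  WN@(2,1): attacks (3,3) (4,2) (1,3) (0,2) (4,0) (0,0)
  WN@(4,4): attacks (2,5) (5,2) (3,2) (2,3)
W attacks (4,5): no

Answer: no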